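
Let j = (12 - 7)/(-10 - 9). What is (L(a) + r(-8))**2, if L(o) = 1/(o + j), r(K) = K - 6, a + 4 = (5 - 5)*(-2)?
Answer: 1329409/6561 ≈ 202.62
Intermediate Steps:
a = -4 (a = -4 + (5 - 5)*(-2) = -4 + 0*(-2) = -4 + 0 = -4)
r(K) = -6 + K
j = -5/19 (j = 5/(-19) = 5*(-1/19) = -5/19 ≈ -0.26316)
L(o) = 1/(-5/19 + o) (L(o) = 1/(o - 5/19) = 1/(-5/19 + o))
(L(a) + r(-8))**2 = (19/(-5 + 19*(-4)) + (-6 - 8))**2 = (19/(-5 - 76) - 14)**2 = (19/(-81) - 14)**2 = (19*(-1/81) - 14)**2 = (-19/81 - 14)**2 = (-1153/81)**2 = 1329409/6561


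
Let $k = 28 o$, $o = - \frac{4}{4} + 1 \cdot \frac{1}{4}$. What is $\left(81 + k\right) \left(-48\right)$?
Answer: $-2880$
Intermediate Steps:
$o = - \frac{3}{4}$ ($o = \left(-4\right) \frac{1}{4} + 1 \cdot \frac{1}{4} = -1 + \frac{1}{4} = - \frac{3}{4} \approx -0.75$)
$k = -21$ ($k = 28 \left(- \frac{3}{4}\right) = -21$)
$\left(81 + k\right) \left(-48\right) = \left(81 - 21\right) \left(-48\right) = 60 \left(-48\right) = -2880$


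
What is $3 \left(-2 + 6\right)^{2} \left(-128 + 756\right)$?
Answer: $30144$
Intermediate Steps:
$3 \left(-2 + 6\right)^{2} \left(-128 + 756\right) = 3 \cdot 4^{2} \cdot 628 = 3 \cdot 16 \cdot 628 = 48 \cdot 628 = 30144$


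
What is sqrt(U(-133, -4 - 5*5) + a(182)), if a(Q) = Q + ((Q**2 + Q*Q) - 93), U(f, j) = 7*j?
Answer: sqrt(66134) ≈ 257.17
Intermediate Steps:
a(Q) = -93 + Q + 2*Q**2 (a(Q) = Q + ((Q**2 + Q**2) - 93) = Q + (2*Q**2 - 93) = Q + (-93 + 2*Q**2) = -93 + Q + 2*Q**2)
sqrt(U(-133, -4 - 5*5) + a(182)) = sqrt(7*(-4 - 5*5) + (-93 + 182 + 2*182**2)) = sqrt(7*(-4 - 25) + (-93 + 182 + 2*33124)) = sqrt(7*(-29) + (-93 + 182 + 66248)) = sqrt(-203 + 66337) = sqrt(66134)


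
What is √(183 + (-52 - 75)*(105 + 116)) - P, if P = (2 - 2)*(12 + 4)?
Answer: 2*I*√6971 ≈ 166.99*I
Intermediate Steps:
P = 0 (P = 0*16 = 0)
√(183 + (-52 - 75)*(105 + 116)) - P = √(183 + (-52 - 75)*(105 + 116)) - 1*0 = √(183 - 127*221) + 0 = √(183 - 28067) + 0 = √(-27884) + 0 = 2*I*√6971 + 0 = 2*I*√6971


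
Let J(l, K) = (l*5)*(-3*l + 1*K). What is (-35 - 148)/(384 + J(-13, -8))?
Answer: 183/1631 ≈ 0.11220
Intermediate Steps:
J(l, K) = 5*l*(K - 3*l) (J(l, K) = (5*l)*(-3*l + K) = (5*l)*(K - 3*l) = 5*l*(K - 3*l))
(-35 - 148)/(384 + J(-13, -8)) = (-35 - 148)/(384 + 5*(-13)*(-8 - 3*(-13))) = -183/(384 + 5*(-13)*(-8 + 39)) = -183/(384 + 5*(-13)*31) = -183/(384 - 2015) = -183/(-1631) = -183*(-1/1631) = 183/1631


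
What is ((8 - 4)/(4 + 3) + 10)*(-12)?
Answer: -888/7 ≈ -126.86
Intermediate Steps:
((8 - 4)/(4 + 3) + 10)*(-12) = (4/7 + 10)*(-12) = (74/7)*(-12) = -888/7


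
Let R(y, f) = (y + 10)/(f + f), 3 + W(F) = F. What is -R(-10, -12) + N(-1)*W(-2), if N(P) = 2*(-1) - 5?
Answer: 35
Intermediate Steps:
W(F) = -3 + F
R(y, f) = (10 + y)/(2*f) (R(y, f) = (10 + y)/((2*f)) = (10 + y)*(1/(2*f)) = (10 + y)/(2*f))
N(P) = -7 (N(P) = -2 - 5 = -7)
-R(-10, -12) + N(-1)*W(-2) = -(10 - 10)/(2*(-12)) - 7*(-3 - 2) = -(-1)*0/(2*12) - 7*(-5) = -1*0 + 35 = 0 + 35 = 35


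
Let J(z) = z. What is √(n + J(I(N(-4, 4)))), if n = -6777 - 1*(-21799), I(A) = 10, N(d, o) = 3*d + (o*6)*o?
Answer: 2*√3758 ≈ 122.61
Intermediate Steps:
N(d, o) = 3*d + 6*o² (N(d, o) = 3*d + (6*o)*o = 3*d + 6*o²)
n = 15022 (n = -6777 + 21799 = 15022)
√(n + J(I(N(-4, 4)))) = √(15022 + 10) = √15032 = 2*√3758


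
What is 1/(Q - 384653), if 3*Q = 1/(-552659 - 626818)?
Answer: -3538431/1361068099444 ≈ -2.5997e-6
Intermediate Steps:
Q = -1/3538431 (Q = 1/(3*(-552659 - 626818)) = (⅓)/(-1179477) = (⅓)*(-1/1179477) = -1/3538431 ≈ -2.8261e-7)
1/(Q - 384653) = 1/(-1/3538431 - 384653) = 1/(-1361068099444/3538431) = -3538431/1361068099444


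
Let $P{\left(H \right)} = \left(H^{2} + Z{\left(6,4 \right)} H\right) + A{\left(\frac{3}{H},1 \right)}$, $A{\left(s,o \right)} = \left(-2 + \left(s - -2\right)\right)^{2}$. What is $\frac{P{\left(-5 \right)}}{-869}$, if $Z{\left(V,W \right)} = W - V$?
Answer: $- \frac{884}{21725} \approx -0.04069$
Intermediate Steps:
$A{\left(s,o \right)} = s^{2}$ ($A{\left(s,o \right)} = \left(-2 + \left(s + 2\right)\right)^{2} = \left(-2 + \left(2 + s\right)\right)^{2} = s^{2}$)
$P{\left(H \right)} = H^{2} - 2 H + \frac{9}{H^{2}}$ ($P{\left(H \right)} = \left(H^{2} + \left(4 - 6\right) H\right) + \left(\frac{3}{H}\right)^{2} = \left(H^{2} + \left(4 - 6\right) H\right) + \frac{9}{H^{2}} = \left(H^{2} - 2 H\right) + \frac{9}{H^{2}} = H^{2} - 2 H + \frac{9}{H^{2}}$)
$\frac{P{\left(-5 \right)}}{-869} = \frac{\frac{1}{25} \left(9 + \left(-5\right)^{3} \left(-2 - 5\right)\right)}{-869} = \frac{9 - -875}{25} \left(- \frac{1}{869}\right) = \frac{9 + 875}{25} \left(- \frac{1}{869}\right) = \frac{1}{25} \cdot 884 \left(- \frac{1}{869}\right) = \frac{884}{25} \left(- \frac{1}{869}\right) = - \frac{884}{21725}$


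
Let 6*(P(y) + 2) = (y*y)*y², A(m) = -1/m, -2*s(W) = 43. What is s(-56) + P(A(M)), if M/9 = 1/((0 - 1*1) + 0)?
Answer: -462550/19683 ≈ -23.500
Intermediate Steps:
s(W) = -43/2 (s(W) = -½*43 = -43/2)
M = -9 (M = 9/((0 - 1*1) + 0) = 9/((0 - 1) + 0) = 9/(-1 + 0) = 9/(-1) = 9*(-1) = -9)
P(y) = -2 + y⁴/6 (P(y) = -2 + ((y*y)*y²)/6 = -2 + (y²*y²)/6 = -2 + y⁴/6)
s(-56) + P(A(M)) = -43/2 + (-2 + (-1/(-9))⁴/6) = -43/2 + (-2 + (-1*(-⅑))⁴/6) = -43/2 + (-2 + (⅑)⁴/6) = -43/2 + (-2 + (⅙)*(1/6561)) = -43/2 + (-2 + 1/39366) = -43/2 - 78731/39366 = -462550/19683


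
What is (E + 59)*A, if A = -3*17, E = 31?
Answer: -4590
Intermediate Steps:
A = -51
(E + 59)*A = (31 + 59)*(-51) = 90*(-51) = -4590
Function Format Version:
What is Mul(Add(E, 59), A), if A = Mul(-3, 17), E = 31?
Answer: -4590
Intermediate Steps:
A = -51
Mul(Add(E, 59), A) = Mul(Add(31, 59), -51) = Mul(90, -51) = -4590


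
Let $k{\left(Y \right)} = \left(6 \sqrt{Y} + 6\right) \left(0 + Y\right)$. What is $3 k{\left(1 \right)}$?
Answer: $36$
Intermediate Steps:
$k{\left(Y \right)} = Y \left(6 + 6 \sqrt{Y}\right)$ ($k{\left(Y \right)} = \left(6 + 6 \sqrt{Y}\right) Y = Y \left(6 + 6 \sqrt{Y}\right)$)
$3 k{\left(1 \right)} = 3 \left(6 \cdot 1 + 6 \cdot 1^{\frac{3}{2}}\right) = 3 \left(6 + 6 \cdot 1\right) = 3 \left(6 + 6\right) = 3 \cdot 12 = 36$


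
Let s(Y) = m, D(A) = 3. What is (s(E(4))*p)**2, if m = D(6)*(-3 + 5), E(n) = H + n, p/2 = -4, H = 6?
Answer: 2304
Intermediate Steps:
p = -8 (p = 2*(-4) = -8)
E(n) = 6 + n
m = 6 (m = 3*(-3 + 5) = 3*2 = 6)
s(Y) = 6
(s(E(4))*p)**2 = (6*(-8))**2 = (-48)**2 = 2304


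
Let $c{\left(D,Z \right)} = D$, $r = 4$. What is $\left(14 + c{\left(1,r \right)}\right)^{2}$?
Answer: $225$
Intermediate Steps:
$\left(14 + c{\left(1,r \right)}\right)^{2} = \left(14 + 1\right)^{2} = 15^{2} = 225$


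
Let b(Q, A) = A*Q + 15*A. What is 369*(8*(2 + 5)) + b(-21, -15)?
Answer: 20754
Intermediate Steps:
b(Q, A) = 15*A + A*Q
369*(8*(2 + 5)) + b(-21, -15) = 369*(8*(2 + 5)) - 15*(15 - 21) = 369*(8*7) - 15*(-6) = 369*56 + 90 = 20664 + 90 = 20754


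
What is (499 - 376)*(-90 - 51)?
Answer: -17343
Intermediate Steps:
(499 - 376)*(-90 - 51) = 123*(-141) = -17343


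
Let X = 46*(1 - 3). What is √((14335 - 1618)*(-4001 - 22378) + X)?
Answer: I*√335461835 ≈ 18316.0*I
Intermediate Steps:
X = -92 (X = 46*(-2) = -92)
√((14335 - 1618)*(-4001 - 22378) + X) = √((14335 - 1618)*(-4001 - 22378) - 92) = √(12717*(-26379) - 92) = √(-335461743 - 92) = √(-335461835) = I*√335461835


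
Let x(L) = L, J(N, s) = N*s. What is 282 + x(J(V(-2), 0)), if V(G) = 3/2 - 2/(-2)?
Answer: 282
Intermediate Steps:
V(G) = 5/2 (V(G) = 3*(½) - 2*(-½) = 3/2 + 1 = 5/2)
282 + x(J(V(-2), 0)) = 282 + (5/2)*0 = 282 + 0 = 282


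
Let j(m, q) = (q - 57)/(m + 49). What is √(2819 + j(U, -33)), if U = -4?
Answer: 3*√313 ≈ 53.075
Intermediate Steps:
j(m, q) = (-57 + q)/(49 + m)
√(2819 + j(U, -33)) = √(2819 + (-57 - 33)/(49 - 4)) = √(2819 - 90/45) = √(2819 + (1/45)*(-90)) = √(2819 - 2) = √2817 = 3*√313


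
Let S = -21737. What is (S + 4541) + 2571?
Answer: -14625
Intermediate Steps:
(S + 4541) + 2571 = (-21737 + 4541) + 2571 = -17196 + 2571 = -14625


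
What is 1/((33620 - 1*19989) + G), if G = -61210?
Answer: -1/47579 ≈ -2.1018e-5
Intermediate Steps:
1/((33620 - 1*19989) + G) = 1/((33620 - 1*19989) - 61210) = 1/((33620 - 19989) - 61210) = 1/(13631 - 61210) = 1/(-47579) = -1/47579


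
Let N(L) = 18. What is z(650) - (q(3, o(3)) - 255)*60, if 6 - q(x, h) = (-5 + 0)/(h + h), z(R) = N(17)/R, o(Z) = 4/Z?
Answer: 9637893/650 ≈ 14828.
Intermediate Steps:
z(R) = 18/R
q(x, h) = 6 + 5/(2*h) (q(x, h) = 6 - (-5 + 0)/(h + h) = 6 - (-5)/(2*h) = 6 + 5/(2*h))
z(650) - (q(3, o(3)) - 255)*60 = 18/650 - ((6 + 5/(2*((4/3)))) - 255)*60 = 18*(1/650) - ((6 + 5/(2*((4*(⅓))))) - 255)*60 = 9/325 - ((6 + 5/(2*(4/3))) - 255)*60 = 9/325 - ((6 + (5/2)*(¾)) - 255)*60 = 9/325 - ((6 + 15/8) - 255)*60 = 9/325 - (63/8 - 255)*60 = 9/325 - (-1977)*60/8 = 9/325 - 1*(-29655/2) = 9/325 + 29655/2 = 9637893/650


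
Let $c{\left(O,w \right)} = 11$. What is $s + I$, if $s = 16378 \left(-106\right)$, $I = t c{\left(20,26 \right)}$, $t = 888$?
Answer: $-1726300$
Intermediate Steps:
$I = 9768$ ($I = 888 \cdot 11 = 9768$)
$s = -1736068$
$s + I = -1736068 + 9768 = -1726300$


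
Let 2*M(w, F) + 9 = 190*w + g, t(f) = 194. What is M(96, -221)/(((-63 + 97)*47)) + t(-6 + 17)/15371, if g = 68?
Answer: 281893953/49125716 ≈ 5.7382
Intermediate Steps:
M(w, F) = 59/2 + 95*w (M(w, F) = -9/2 + (190*w + 68)/2 = -9/2 + (68 + 190*w)/2 = -9/2 + (34 + 95*w) = 59/2 + 95*w)
M(96, -221)/(((-63 + 97)*47)) + t(-6 + 17)/15371 = (59/2 + 95*96)/(((-63 + 97)*47)) + 194/15371 = (59/2 + 9120)/((34*47)) + 194*(1/15371) = (18299/2)/1598 + 194/15371 = (18299/2)*(1/1598) + 194/15371 = 18299/3196 + 194/15371 = 281893953/49125716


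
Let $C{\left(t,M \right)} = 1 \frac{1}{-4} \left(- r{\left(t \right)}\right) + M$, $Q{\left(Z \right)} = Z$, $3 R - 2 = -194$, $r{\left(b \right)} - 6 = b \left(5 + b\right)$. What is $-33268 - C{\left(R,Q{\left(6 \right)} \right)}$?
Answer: $- \frac{68439}{2} \approx -34220.0$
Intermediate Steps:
$r{\left(b \right)} = 6 + b \left(5 + b\right)$
$R = -64$ ($R = \frac{2}{3} + \frac{1}{3} \left(-194\right) = \frac{2}{3} - \frac{194}{3} = -64$)
$C{\left(t,M \right)} = \frac{3}{2} + M + \frac{t^{2}}{4} + \frac{5 t}{4}$ ($C{\left(t,M \right)} = 1 \frac{1}{-4} \left(- (6 + t^{2} + 5 t)\right) + M = 1 \left(- \frac{1}{4}\right) \left(-6 - t^{2} - 5 t\right) + M = - \frac{-6 - t^{2} - 5 t}{4} + M = \left(\frac{3}{2} + \frac{t^{2}}{4} + \frac{5 t}{4}\right) + M = \frac{3}{2} + M + \frac{t^{2}}{4} + \frac{5 t}{4}$)
$-33268 - C{\left(R,Q{\left(6 \right)} \right)} = -33268 - \left(\frac{3}{2} + 6 + \frac{\left(-64\right)^{2}}{4} + \frac{5}{4} \left(-64\right)\right) = -33268 - \left(\frac{3}{2} + 6 + \frac{1}{4} \cdot 4096 - 80\right) = -33268 - \left(\frac{3}{2} + 6 + 1024 - 80\right) = -33268 - \frac{1903}{2} = - \frac{68439}{2}$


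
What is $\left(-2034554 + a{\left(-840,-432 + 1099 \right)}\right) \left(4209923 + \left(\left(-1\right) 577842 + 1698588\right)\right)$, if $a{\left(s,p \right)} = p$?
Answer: $-10841978380403$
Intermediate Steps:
$\left(-2034554 + a{\left(-840,-432 + 1099 \right)}\right) \left(4209923 + \left(\left(-1\right) 577842 + 1698588\right)\right) = \left(-2034554 + \left(-432 + 1099\right)\right) \left(4209923 + \left(\left(-1\right) 577842 + 1698588\right)\right) = \left(-2034554 + 667\right) \left(4209923 + \left(-577842 + 1698588\right)\right) = - 2033887 \left(4209923 + 1120746\right) = \left(-2033887\right) 5330669 = -10841978380403$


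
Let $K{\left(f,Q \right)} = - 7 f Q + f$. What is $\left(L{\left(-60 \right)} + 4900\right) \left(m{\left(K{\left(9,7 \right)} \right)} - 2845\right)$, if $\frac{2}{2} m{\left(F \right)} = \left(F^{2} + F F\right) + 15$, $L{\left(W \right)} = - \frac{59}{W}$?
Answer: $\frac{54462373331}{30} \approx 1.8154 \cdot 10^{9}$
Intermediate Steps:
$K{\left(f,Q \right)} = f - 7 Q f$ ($K{\left(f,Q \right)} = - 7 Q f + f = f - 7 Q f$)
$m{\left(F \right)} = 15 + 2 F^{2}$ ($m{\left(F \right)} = \left(F^{2} + F F\right) + 15 = \left(F^{2} + F^{2}\right) + 15 = 2 F^{2} + 15 = 15 + 2 F^{2}$)
$\left(L{\left(-60 \right)} + 4900\right) \left(m{\left(K{\left(9,7 \right)} \right)} - 2845\right) = \left(- \frac{59}{-60} + 4900\right) \left(\left(15 + 2 \left(9 \left(1 - 49\right)\right)^{2}\right) - 2845\right) = \left(\left(-59\right) \left(- \frac{1}{60}\right) + 4900\right) \left(\left(15 + 2 \left(9 \left(1 - 49\right)\right)^{2}\right) - 2845\right) = \left(\frac{59}{60} + 4900\right) \left(\left(15 + 2 \left(9 \left(-48\right)\right)^{2}\right) - 2845\right) = \frac{294059 \left(\left(15 + 2 \left(-432\right)^{2}\right) - 2845\right)}{60} = \frac{294059 \left(\left(15 + 2 \cdot 186624\right) - 2845\right)}{60} = \frac{294059 \left(\left(15 + 373248\right) - 2845\right)}{60} = \frac{294059 \left(373263 - 2845\right)}{60} = \frac{294059}{60} \cdot 370418 = \frac{54462373331}{30}$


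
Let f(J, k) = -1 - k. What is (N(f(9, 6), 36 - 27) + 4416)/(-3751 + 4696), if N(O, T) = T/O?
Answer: 10301/2205 ≈ 4.6717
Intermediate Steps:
(N(f(9, 6), 36 - 27) + 4416)/(-3751 + 4696) = ((36 - 27)/(-1 - 1*6) + 4416)/(-3751 + 4696) = (9/(-1 - 6) + 4416)/945 = (9/(-7) + 4416)*(1/945) = (9*(-⅐) + 4416)*(1/945) = (-9/7 + 4416)*(1/945) = (30903/7)*(1/945) = 10301/2205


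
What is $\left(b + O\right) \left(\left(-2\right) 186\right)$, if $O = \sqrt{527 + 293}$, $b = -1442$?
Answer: $536424 - 744 \sqrt{205} \approx 5.2577 \cdot 10^{5}$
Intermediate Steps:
$O = 2 \sqrt{205}$ ($O = \sqrt{820} = 2 \sqrt{205} \approx 28.636$)
$\left(b + O\right) \left(\left(-2\right) 186\right) = \left(-1442 + 2 \sqrt{205}\right) \left(\left(-2\right) 186\right) = \left(-1442 + 2 \sqrt{205}\right) \left(-372\right) = 536424 - 744 \sqrt{205}$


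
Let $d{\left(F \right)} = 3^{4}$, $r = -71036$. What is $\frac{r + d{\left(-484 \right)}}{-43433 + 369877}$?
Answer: $- \frac{70955}{326444} \approx -0.21736$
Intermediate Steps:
$d{\left(F \right)} = 81$
$\frac{r + d{\left(-484 \right)}}{-43433 + 369877} = \frac{-71036 + 81}{-43433 + 369877} = - \frac{70955}{326444}$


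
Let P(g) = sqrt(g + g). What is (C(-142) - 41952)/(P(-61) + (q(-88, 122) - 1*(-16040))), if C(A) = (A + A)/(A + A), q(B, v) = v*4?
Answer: -346683064/136587453 + 41951*I*sqrt(122)/273174906 ≈ -2.5382 + 0.0016962*I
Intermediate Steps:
q(B, v) = 4*v
C(A) = 1 (C(A) = (2*A)/((2*A)) = (2*A)*(1/(2*A)) = 1)
P(g) = sqrt(2)*sqrt(g) (P(g) = sqrt(2*g) = sqrt(2)*sqrt(g))
(C(-142) - 41952)/(P(-61) + (q(-88, 122) - 1*(-16040))) = (1 - 41952)/(sqrt(2)*sqrt(-61) + (4*122 - 1*(-16040))) = -41951/(sqrt(2)*(I*sqrt(61)) + (488 + 16040)) = -41951/(I*sqrt(122) + 16528) = -41951/(16528 + I*sqrt(122))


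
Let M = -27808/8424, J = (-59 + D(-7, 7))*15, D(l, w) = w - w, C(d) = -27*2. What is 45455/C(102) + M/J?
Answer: -1568872373/1863810 ≈ -841.76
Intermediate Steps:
C(d) = -54
D(l, w) = 0
J = -885 (J = (-59 + 0)*15 = -59*15 = -885)
M = -3476/1053 (M = -27808*1/8424 = -3476/1053 ≈ -3.3010)
45455/C(102) + M/J = 45455/(-54) - 3476/1053/(-885) = 45455*(-1/54) - 3476/1053*(-1/885) = -45455/54 + 3476/931905 = -1568872373/1863810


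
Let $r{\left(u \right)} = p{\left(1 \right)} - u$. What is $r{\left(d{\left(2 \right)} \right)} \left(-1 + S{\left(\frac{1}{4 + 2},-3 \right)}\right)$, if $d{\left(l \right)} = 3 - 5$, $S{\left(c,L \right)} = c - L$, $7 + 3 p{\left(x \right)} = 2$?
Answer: $\frac{13}{18} \approx 0.72222$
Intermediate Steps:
$p{\left(x \right)} = - \frac{5}{3}$ ($p{\left(x \right)} = - \frac{7}{3} + \frac{1}{3} \cdot 2 = - \frac{7}{3} + \frac{2}{3} = - \frac{5}{3}$)
$d{\left(l \right)} = -2$
$r{\left(u \right)} = - \frac{5}{3} - u$
$r{\left(d{\left(2 \right)} \right)} \left(-1 + S{\left(\frac{1}{4 + 2},-3 \right)}\right) = \left(- \frac{5}{3} - -2\right) \left(-1 + \left(\frac{1}{4 + 2} - -3\right)\right) = \left(- \frac{5}{3} + 2\right) \left(-1 + \left(\frac{1}{6} + 3\right)\right) = \frac{-1 + \left(\frac{1}{6} + 3\right)}{3} = \frac{-1 + \frac{19}{6}}{3} = \frac{1}{3} \cdot \frac{13}{6} = \frac{13}{18}$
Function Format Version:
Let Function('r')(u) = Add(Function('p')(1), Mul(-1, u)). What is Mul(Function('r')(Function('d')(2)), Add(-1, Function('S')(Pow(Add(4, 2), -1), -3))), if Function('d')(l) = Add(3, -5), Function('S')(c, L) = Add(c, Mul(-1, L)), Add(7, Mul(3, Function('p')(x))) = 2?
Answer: Rational(13, 18) ≈ 0.72222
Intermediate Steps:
Function('p')(x) = Rational(-5, 3) (Function('p')(x) = Add(Rational(-7, 3), Mul(Rational(1, 3), 2)) = Add(Rational(-7, 3), Rational(2, 3)) = Rational(-5, 3))
Function('d')(l) = -2
Function('r')(u) = Add(Rational(-5, 3), Mul(-1, u))
Mul(Function('r')(Function('d')(2)), Add(-1, Function('S')(Pow(Add(4, 2), -1), -3))) = Mul(Add(Rational(-5, 3), Mul(-1, -2)), Add(-1, Add(Pow(Add(4, 2), -1), Mul(-1, -3)))) = Mul(Add(Rational(-5, 3), 2), Add(-1, Add(Pow(6, -1), 3))) = Mul(Rational(1, 3), Add(-1, Add(Rational(1, 6), 3))) = Mul(Rational(1, 3), Add(-1, Rational(19, 6))) = Mul(Rational(1, 3), Rational(13, 6)) = Rational(13, 18)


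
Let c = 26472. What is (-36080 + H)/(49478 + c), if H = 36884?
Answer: 402/37975 ≈ 0.010586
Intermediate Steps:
(-36080 + H)/(49478 + c) = (-36080 + 36884)/(49478 + 26472) = 804/75950 = 804*(1/75950) = 402/37975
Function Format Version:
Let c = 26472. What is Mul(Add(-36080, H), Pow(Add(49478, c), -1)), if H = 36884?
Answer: Rational(402, 37975) ≈ 0.010586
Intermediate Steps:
Mul(Add(-36080, H), Pow(Add(49478, c), -1)) = Mul(Add(-36080, 36884), Pow(Add(49478, 26472), -1)) = Mul(804, Pow(75950, -1)) = Mul(804, Rational(1, 75950)) = Rational(402, 37975)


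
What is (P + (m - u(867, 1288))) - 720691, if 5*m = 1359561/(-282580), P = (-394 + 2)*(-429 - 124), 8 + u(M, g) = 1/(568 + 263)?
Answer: -591648367657391/1174119900 ≈ -5.0391e+5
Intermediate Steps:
u(M, g) = -6647/831 (u(M, g) = -8 + 1/(568 + 263) = -8 + 1/831 = -6647/831)
P = 216776 (P = -392*(-553) = 216776)
m = -1359561/1412900 (m = (1359561/(-282580))/5 = (1359561*(-1/282580))/5 = (⅕)*(-1359561/282580) = -1359561/1412900 ≈ -0.96225)
(P + (m - u(867, 1288))) - 720691 = (216776 + (-1359561/1412900 - 1*(-6647/831))) - 720691 = (216776 + (-1359561/1412900 + 6647/831)) - 720691 = (216776 + 8261751109/1174119900) - 720691 = 254529277193509/1174119900 - 720691 = -591648367657391/1174119900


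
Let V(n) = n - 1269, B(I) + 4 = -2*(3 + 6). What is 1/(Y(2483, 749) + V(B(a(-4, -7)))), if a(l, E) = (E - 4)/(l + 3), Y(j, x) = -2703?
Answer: -1/3994 ≈ -0.00025038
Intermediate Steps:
a(l, E) = (-4 + E)/(3 + l)
B(I) = -22 (B(I) = -4 - 2*(3 + 6) = -4 - 2*9 = -4 - 18 = -22)
V(n) = -1269 + n
1/(Y(2483, 749) + V(B(a(-4, -7)))) = 1/(-2703 + (-1269 - 22)) = 1/(-2703 - 1291) = 1/(-3994) = -1/3994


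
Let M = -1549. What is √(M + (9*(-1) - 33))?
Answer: I*√1591 ≈ 39.887*I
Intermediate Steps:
√(M + (9*(-1) - 33)) = √(-1549 + (9*(-1) - 33)) = √(-1549 + (-9 - 33)) = √(-1549 - 42) = √(-1591) = I*√1591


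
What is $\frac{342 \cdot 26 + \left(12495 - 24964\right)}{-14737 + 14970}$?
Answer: $- \frac{3577}{233} \approx -15.352$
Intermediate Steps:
$\frac{342 \cdot 26 + \left(12495 - 24964\right)}{-14737 + 14970} = \frac{8892 + \left(12495 - 24964\right)}{233} = \left(8892 - 12469\right) \frac{1}{233} = \left(-3577\right) \frac{1}{233} = - \frac{3577}{233}$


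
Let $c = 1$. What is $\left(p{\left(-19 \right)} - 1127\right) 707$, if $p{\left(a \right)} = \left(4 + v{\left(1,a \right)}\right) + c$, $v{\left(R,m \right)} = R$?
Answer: $-792547$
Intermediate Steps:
$p{\left(a \right)} = 6$ ($p{\left(a \right)} = \left(4 + 1\right) + 1 = 5 + 1 = 6$)
$\left(p{\left(-19 \right)} - 1127\right) 707 = \left(6 - 1127\right) 707 = \left(-1121\right) 707 = -792547$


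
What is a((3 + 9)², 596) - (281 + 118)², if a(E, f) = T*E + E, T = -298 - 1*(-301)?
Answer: -158625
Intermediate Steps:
T = 3 (T = -298 + 301 = 3)
a(E, f) = 4*E (a(E, f) = 3*E + E = 4*E)
a((3 + 9)², 596) - (281 + 118)² = 4*(3 + 9)² - (281 + 118)² = 4*12² - 1*399² = 4*144 - 1*159201 = 576 - 159201 = -158625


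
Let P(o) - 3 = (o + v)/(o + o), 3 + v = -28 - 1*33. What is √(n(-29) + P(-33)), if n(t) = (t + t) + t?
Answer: I*√359502/66 ≈ 9.0846*I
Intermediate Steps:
v = -64 (v = -3 + (-28 - 1*33) = -3 + (-28 - 33) = -3 - 61 = -64)
P(o) = 3 + (-64 + o)/(2*o) (P(o) = 3 + (o - 64)/(o + o) = 3 + (-64 + o)/((2*o)) = 3 + (-64 + o)*(1/(2*o)) = 3 + (-64 + o)/(2*o))
n(t) = 3*t (n(t) = 2*t + t = 3*t)
√(n(-29) + P(-33)) = √(3*(-29) + (7/2 - 32/(-33))) = √(-87 + (7/2 - 32*(-1/33))) = √(-87 + (7/2 + 32/33)) = √(-87 + 295/66) = √(-5447/66) = I*√359502/66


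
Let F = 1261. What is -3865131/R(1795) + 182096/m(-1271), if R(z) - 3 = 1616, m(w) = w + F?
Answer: -166732367/8095 ≈ -20597.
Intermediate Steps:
m(w) = 1261 + w (m(w) = w + 1261 = 1261 + w)
R(z) = 1619 (R(z) = 3 + 1616 = 1619)
-3865131/R(1795) + 182096/m(-1271) = -3865131/1619 + 182096/(1261 - 1271) = -3865131*1/1619 + 182096/(-10) = -3865131/1619 + 182096*(-⅒) = -3865131/1619 - 91048/5 = -166732367/8095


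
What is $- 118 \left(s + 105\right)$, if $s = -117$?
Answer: $1416$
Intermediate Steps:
$- 118 \left(s + 105\right) = - 118 \left(-117 + 105\right) = \left(-118\right) \left(-12\right) = 1416$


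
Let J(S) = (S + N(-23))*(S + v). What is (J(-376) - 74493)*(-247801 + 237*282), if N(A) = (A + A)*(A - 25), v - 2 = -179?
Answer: 196817718563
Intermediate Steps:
v = -177 (v = 2 - 179 = -177)
N(A) = 2*A*(-25 + A) (N(A) = (2*A)*(-25 + A) = 2*A*(-25 + A))
J(S) = (-177 + S)*(2208 + S) (J(S) = (S + 2*(-23)*(-25 - 23))*(S - 177) = (S + 2*(-23)*(-48))*(-177 + S) = (S + 2208)*(-177 + S) = (2208 + S)*(-177 + S) = (-177 + S)*(2208 + S))
(J(-376) - 74493)*(-247801 + 237*282) = ((-390816 + (-376)**2 + 2031*(-376)) - 74493)*(-247801 + 237*282) = ((-390816 + 141376 - 763656) - 74493)*(-247801 + 66834) = (-1013096 - 74493)*(-180967) = -1087589*(-180967) = 196817718563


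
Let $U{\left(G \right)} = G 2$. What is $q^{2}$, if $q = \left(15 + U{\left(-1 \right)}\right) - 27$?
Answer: $196$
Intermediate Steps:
$U{\left(G \right)} = 2 G$
$q = -14$ ($q = \left(15 + 2 \left(-1\right)\right) - 27 = \left(15 - 2\right) - 27 = 13 - 27 = -14$)
$q^{2} = \left(-14\right)^{2} = 196$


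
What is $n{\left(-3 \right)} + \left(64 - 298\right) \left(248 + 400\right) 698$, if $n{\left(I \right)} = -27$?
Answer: $-105839163$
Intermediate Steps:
$n{\left(-3 \right)} + \left(64 - 298\right) \left(248 + 400\right) 698 = -27 + \left(64 - 298\right) \left(248 + 400\right) 698 = -27 + \left(-234\right) 648 \cdot 698 = -27 - 105839136 = -105839163$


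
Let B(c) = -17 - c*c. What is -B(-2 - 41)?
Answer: 1866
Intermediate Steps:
B(c) = -17 - c**2
-B(-2 - 41) = -(-17 - (-2 - 41)**2) = -(-17 - 1*(-43)**2) = -(-17 - 1*1849) = -(-17 - 1849) = -1*(-1866) = 1866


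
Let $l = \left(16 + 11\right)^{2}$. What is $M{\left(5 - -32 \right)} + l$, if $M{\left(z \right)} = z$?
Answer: $766$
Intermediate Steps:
$l = 729$ ($l = 27^{2} = 729$)
$M{\left(5 - -32 \right)} + l = \left(5 - -32\right) + 729 = \left(5 + 32\right) + 729 = 37 + 729 = 766$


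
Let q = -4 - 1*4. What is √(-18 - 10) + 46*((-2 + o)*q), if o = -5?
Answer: 2576 + 2*I*√7 ≈ 2576.0 + 5.2915*I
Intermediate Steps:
q = -8 (q = -4 - 4 = -8)
√(-18 - 10) + 46*((-2 + o)*q) = √(-18 - 10) + 46*((-2 - 5)*(-8)) = √(-28) + 46*(-7*(-8)) = 2*I*√7 + 46*56 = 2*I*√7 + 2576 = 2576 + 2*I*√7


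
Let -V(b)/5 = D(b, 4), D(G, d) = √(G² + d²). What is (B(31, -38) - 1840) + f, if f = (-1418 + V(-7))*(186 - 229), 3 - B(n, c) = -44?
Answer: 59181 + 215*√65 ≈ 60914.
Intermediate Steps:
V(b) = -5*√(16 + b²) (V(b) = -5*√(b² + 4²) = -5*√(b² + 16) = -5*√(16 + b²))
B(n, c) = 47 (B(n, c) = 3 - 1*(-44) = 3 + 44 = 47)
f = 60974 + 215*√65 (f = (-1418 - 5*√(16 + (-7)²))*(186 - 229) = (-1418 - 5*√(16 + 49))*(-43) = (-1418 - 5*√65)*(-43) = 60974 + 215*√65 ≈ 62707.)
(B(31, -38) - 1840) + f = (47 - 1840) + (60974 + 215*√65) = -1793 + (60974 + 215*√65) = 59181 + 215*√65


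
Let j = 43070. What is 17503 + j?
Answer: 60573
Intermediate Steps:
17503 + j = 17503 + 43070 = 60573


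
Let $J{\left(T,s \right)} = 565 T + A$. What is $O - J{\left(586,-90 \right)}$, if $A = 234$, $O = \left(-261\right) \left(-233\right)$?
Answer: $-270511$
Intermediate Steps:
$O = 60813$
$J{\left(T,s \right)} = 234 + 565 T$ ($J{\left(T,s \right)} = 565 T + 234 = 234 + 565 T$)
$O - J{\left(586,-90 \right)} = 60813 - \left(234 + 565 \cdot 586\right) = 60813 - \left(234 + 331090\right) = 60813 - 331324 = -270511$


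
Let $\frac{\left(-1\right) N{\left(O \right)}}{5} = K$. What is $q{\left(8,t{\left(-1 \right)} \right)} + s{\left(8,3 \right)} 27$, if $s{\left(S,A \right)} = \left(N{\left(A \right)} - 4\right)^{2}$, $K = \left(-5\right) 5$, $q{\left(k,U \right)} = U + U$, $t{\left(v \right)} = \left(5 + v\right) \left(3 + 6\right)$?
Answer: $395379$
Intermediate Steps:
$t{\left(v \right)} = 45 + 9 v$ ($t{\left(v \right)} = \left(5 + v\right) 9 = 45 + 9 v$)
$q{\left(k,U \right)} = 2 U$
$K = -25$
$N{\left(O \right)} = 125$ ($N{\left(O \right)} = \left(-5\right) \left(-25\right) = 125$)
$s{\left(S,A \right)} = 14641$ ($s{\left(S,A \right)} = \left(125 - 4\right)^{2} = 121^{2} = 14641$)
$q{\left(8,t{\left(-1 \right)} \right)} + s{\left(8,3 \right)} 27 = 2 \left(45 + 9 \left(-1\right)\right) + 14641 \cdot 27 = 2 \left(45 - 9\right) + 395307 = 2 \cdot 36 + 395307 = 72 + 395307 = 395379$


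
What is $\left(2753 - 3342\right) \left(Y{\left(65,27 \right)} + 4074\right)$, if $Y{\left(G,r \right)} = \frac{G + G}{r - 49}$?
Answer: $- \frac{26357161}{11} \approx -2.3961 \cdot 10^{6}$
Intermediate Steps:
$Y{\left(G,r \right)} = \frac{2 G}{-49 + r}$
$\left(2753 - 3342\right) \left(Y{\left(65,27 \right)} + 4074\right) = \left(2753 - 3342\right) \left(2 \cdot 65 \frac{1}{-49 + 27} + 4074\right) = - 589 \left(2 \cdot 65 \frac{1}{-22} + 4074\right) = - 589 \left(2 \cdot 65 \left(- \frac{1}{22}\right) + 4074\right) = - 589 \left(- \frac{65}{11} + 4074\right) = \left(-589\right) \frac{44749}{11} = - \frac{26357161}{11}$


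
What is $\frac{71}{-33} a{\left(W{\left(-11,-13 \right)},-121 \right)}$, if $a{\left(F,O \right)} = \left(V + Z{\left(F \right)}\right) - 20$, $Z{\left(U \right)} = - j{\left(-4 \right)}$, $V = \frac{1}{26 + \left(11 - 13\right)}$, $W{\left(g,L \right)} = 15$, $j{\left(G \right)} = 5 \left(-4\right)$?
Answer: $- \frac{71}{792} \approx -0.089646$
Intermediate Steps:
$j{\left(G \right)} = -20$
$V = \frac{1}{24}$ ($V = \frac{1}{26 - 2} = \frac{1}{24} \approx 0.041667$)
$Z{\left(U \right)} = 20$ ($Z{\left(U \right)} = \left(-1\right) \left(-20\right) = 20$)
$a{\left(F,O \right)} = \frac{1}{24}$ ($a{\left(F,O \right)} = \left(\frac{1}{24} + 20\right) - 20 = \frac{481}{24} - 20 = \frac{1}{24}$)
$\frac{71}{-33} a{\left(W{\left(-11,-13 \right)},-121 \right)} = \frac{71}{-33} \cdot \frac{1}{24} = 71 \left(- \frac{1}{33}\right) \frac{1}{24} = \left(- \frac{71}{33}\right) \frac{1}{24} = - \frac{71}{792}$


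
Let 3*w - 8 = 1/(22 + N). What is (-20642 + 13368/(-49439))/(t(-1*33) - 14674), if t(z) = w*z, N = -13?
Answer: 834981714/597173681 ≈ 1.3982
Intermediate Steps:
w = 73/27 (w = 8/3 + 1/(3*(22 - 13)) = 8/3 + (1/3)/9 = 8/3 + (1/3)*(1/9) = 8/3 + 1/27 = 73/27 ≈ 2.7037)
t(z) = 73*z/27
(-20642 + 13368/(-49439))/(t(-1*33) - 14674) = (-20642 + 13368/(-49439))/(73*(-1*33)/27 - 14674) = (-20642 + 13368*(-1/49439))/((73/27)*(-33) - 14674) = (-20642 - 13368/49439)/(-803/9 - 14674) = -1020533206/(49439*(-132869/9)) = -1020533206/49439*(-9/132869) = 834981714/597173681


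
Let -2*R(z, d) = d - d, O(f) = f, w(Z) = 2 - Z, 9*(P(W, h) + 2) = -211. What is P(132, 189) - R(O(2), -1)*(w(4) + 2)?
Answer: -229/9 ≈ -25.444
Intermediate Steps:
P(W, h) = -229/9 (P(W, h) = -2 + (⅑)*(-211) = -2 - 211/9 = -229/9)
R(z, d) = 0 (R(z, d) = -(d - d)/2 = -½*0 = 0)
P(132, 189) - R(O(2), -1)*(w(4) + 2) = -229/9 - 0*((2 - 1*4) + 2) = -229/9 - 0*((2 - 4) + 2) = -229/9 - 0*(-2 + 2) = -229/9 - 0*0 = -229/9 - 1*0 = -229/9 + 0 = -229/9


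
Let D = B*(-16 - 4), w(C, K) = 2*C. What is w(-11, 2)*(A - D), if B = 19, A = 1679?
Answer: -45298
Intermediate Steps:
D = -380 (D = 19*(-16 - 4) = 19*(-20) = -380)
w(-11, 2)*(A - D) = (2*(-11))*(1679 - 1*(-380)) = -22*(1679 + 380) = -22*2059 = -45298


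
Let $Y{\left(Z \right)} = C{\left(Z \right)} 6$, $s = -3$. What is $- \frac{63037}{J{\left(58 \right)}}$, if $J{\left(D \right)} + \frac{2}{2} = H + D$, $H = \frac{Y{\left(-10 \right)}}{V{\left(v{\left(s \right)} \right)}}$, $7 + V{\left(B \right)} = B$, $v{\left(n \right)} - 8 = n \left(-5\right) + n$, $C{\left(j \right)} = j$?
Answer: $- \frac{819481}{681} \approx -1203.3$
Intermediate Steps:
$v{\left(n \right)} = 8 - 4 n$ ($v{\left(n \right)} = 8 + \left(n \left(-5\right) + n\right) = 8 + \left(- 5 n + n\right) = 8 - 4 n$)
$Y{\left(Z \right)} = 6 Z$ ($Y{\left(Z \right)} = Z 6 = 6 Z$)
$V{\left(B \right)} = -7 + B$
$H = - \frac{60}{13}$ ($H = \frac{6 \left(-10\right)}{-7 + \left(8 - -12\right)} = - \frac{60}{-7 + \left(8 + 12\right)} = - \frac{60}{-7 + 20} = - \frac{60}{13} \approx -4.6154$)
$J{\left(D \right)} = - \frac{73}{13} + D$ ($J{\left(D \right)} = -1 + \left(- \frac{60}{13} + D\right) = - \frac{73}{13} + D$)
$- \frac{63037}{J{\left(58 \right)}} = - \frac{63037}{- \frac{73}{13} + 58} = - \frac{63037}{\frac{681}{13}} = \left(-63037\right) \frac{13}{681} = - \frac{819481}{681}$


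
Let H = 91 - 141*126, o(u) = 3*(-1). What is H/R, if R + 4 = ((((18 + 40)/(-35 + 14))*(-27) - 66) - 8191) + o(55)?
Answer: 123725/57326 ≈ 2.1583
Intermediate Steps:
o(u) = -3
H = -17675 (H = 91 - 17766 = -17675)
R = -57326/7 (R = -4 + (((((18 + 40)/(-35 + 14))*(-27) - 66) - 8191) - 3) = -4 + ((((58/(-21))*(-27) - 66) - 8191) - 3) = -4 + ((((58*(-1/21))*(-27) - 66) - 8191) - 3) = -4 + (((-58/21*(-27) - 66) - 8191) - 3) = -4 + (((522/7 - 66) - 8191) - 3) = -4 + ((60/7 - 8191) - 3) = -4 + (-57277/7 - 3) = -4 - 57298/7 = -57326/7 ≈ -8189.4)
H/R = -17675/(-57326/7) = -17675*(-7/57326) = 123725/57326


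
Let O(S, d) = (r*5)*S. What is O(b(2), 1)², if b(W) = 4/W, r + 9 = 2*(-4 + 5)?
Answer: 4900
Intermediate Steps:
r = -7 (r = -9 + 2*(-4 + 5) = -9 + 2*1 = -9 + 2 = -7)
O(S, d) = -35*S (O(S, d) = (-7*5)*S = -35*S)
O(b(2), 1)² = (-140/2)² = (-35*2)² = (-70)² = 4900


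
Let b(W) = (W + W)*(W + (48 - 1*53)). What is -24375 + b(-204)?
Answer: 60897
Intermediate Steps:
b(W) = 2*W*(-5 + W) (b(W) = (2*W)*(W + (48 - 53)) = (2*W)*(W - 5) = (2*W)*(-5 + W) = 2*W*(-5 + W))
-24375 + b(-204) = -24375 + 2*(-204)*(-5 - 204) = -24375 + 2*(-204)*(-209) = -24375 + 85272 = 60897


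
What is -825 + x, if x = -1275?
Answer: -2100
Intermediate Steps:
-825 + x = -825 - 1275 = -2100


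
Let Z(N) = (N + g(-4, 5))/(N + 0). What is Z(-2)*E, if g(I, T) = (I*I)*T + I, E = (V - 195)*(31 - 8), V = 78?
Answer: 99567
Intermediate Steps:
E = -2691 (E = (78 - 195)*(31 - 8) = -117*23 = -2691)
g(I, T) = I + T*I² (g(I, T) = I²*T + I = T*I² + I = I + T*I²)
Z(N) = (76 + N)/N (Z(N) = (N - 4*(1 - 4*5))/(N + 0) = (N - 4*(1 - 20))/N = (N - 4*(-19))/N = (N + 76)/N = (76 + N)/N)
Z(-2)*E = ((76 - 2)/(-2))*(-2691) = -½*74*(-2691) = -37*(-2691) = 99567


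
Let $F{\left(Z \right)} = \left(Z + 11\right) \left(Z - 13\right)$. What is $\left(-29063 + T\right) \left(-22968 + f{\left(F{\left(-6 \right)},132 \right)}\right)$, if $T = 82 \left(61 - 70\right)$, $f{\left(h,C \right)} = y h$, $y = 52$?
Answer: $831686308$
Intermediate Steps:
$F{\left(Z \right)} = \left(-13 + Z\right) \left(11 + Z\right)$ ($F{\left(Z \right)} = \left(11 + Z\right) \left(-13 + Z\right) = \left(-13 + Z\right) \left(11 + Z\right)$)
$f{\left(h,C \right)} = 52 h$
$T = -738$ ($T = 82 \left(-9\right) = -738$)
$\left(-29063 + T\right) \left(-22968 + f{\left(F{\left(-6 \right)},132 \right)}\right) = \left(-29063 - 738\right) \left(-22968 + 52 \left(-143 + \left(-6\right)^{2} - -12\right)\right) = - 29801 \left(-22968 + 52 \left(-143 + 36 + 12\right)\right) = - 29801 \left(-22968 + 52 \left(-95\right)\right) = - 29801 \left(-22968 - 4940\right) = \left(-29801\right) \left(-27908\right) = 831686308$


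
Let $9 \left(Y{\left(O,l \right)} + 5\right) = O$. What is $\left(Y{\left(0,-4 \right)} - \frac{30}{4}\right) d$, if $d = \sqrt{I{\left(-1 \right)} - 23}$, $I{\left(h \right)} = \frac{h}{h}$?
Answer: $- \frac{25 i \sqrt{22}}{2} \approx - 58.63 i$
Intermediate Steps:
$I{\left(h \right)} = 1$
$Y{\left(O,l \right)} = -5 + \frac{O}{9}$
$d = i \sqrt{22}$ ($d = \sqrt{1 - 23} = \sqrt{-22} = i \sqrt{22} \approx 4.6904 i$)
$\left(Y{\left(0,-4 \right)} - \frac{30}{4}\right) d = \left(\left(-5 + \frac{1}{9} \cdot 0\right) - \frac{30}{4}\right) i \sqrt{22} = \left(\left(-5 + 0\right) - \frac{15}{2}\right) i \sqrt{22} = \left(-5 - \frac{15}{2}\right) i \sqrt{22} = - \frac{25 i \sqrt{22}}{2}$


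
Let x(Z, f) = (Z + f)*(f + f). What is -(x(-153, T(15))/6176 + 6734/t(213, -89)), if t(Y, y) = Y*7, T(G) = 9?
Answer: -168413/41109 ≈ -4.0967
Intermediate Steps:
t(Y, y) = 7*Y
x(Z, f) = 2*f*(Z + f) (x(Z, f) = (Z + f)*(2*f) = 2*f*(Z + f))
-(x(-153, T(15))/6176 + 6734/t(213, -89)) = -((2*9*(-153 + 9))/6176 + 6734/((7*213))) = -((2*9*(-144))*(1/6176) + 6734/1491) = -(-2592*1/6176 + 6734*(1/1491)) = -(-81/193 + 962/213) = -1*168413/41109 = -168413/41109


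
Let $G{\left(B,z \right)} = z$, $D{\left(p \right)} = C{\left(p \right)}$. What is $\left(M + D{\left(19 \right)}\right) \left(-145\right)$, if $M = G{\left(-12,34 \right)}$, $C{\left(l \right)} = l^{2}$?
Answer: $-57275$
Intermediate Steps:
$D{\left(p \right)} = p^{2}$
$M = 34$
$\left(M + D{\left(19 \right)}\right) \left(-145\right) = \left(34 + 19^{2}\right) \left(-145\right) = \left(34 + 361\right) \left(-145\right) = 395 \left(-145\right) = -57275$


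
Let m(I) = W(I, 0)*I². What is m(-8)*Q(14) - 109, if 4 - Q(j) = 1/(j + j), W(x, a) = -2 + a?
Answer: -4315/7 ≈ -616.43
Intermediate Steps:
Q(j) = 4 - 1/(2*j) (Q(j) = 4 - 1/(j + j) = 4 - 1/(2*j))
m(I) = -2*I² (m(I) = (-2 + 0)*I² = -2*I²)
m(-8)*Q(14) - 109 = (-2*(-8)²)*(4 - ½/14) - 109 = (-2*64)*(4 - ½*1/14) - 109 = -128*(4 - 1/28) - 109 = -128*111/28 - 109 = -3552/7 - 109 = -4315/7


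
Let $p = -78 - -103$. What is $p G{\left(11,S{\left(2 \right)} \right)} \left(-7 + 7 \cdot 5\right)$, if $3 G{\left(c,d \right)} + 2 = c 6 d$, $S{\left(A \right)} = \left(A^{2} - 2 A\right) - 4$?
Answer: $- \frac{186200}{3} \approx -62067.0$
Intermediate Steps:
$S{\left(A \right)} = -4 + A^{2} - 2 A$
$p = 25$ ($p = -78 + 103 = 25$)
$G{\left(c,d \right)} = - \frac{2}{3} + 2 c d$ ($G{\left(c,d \right)} = - \frac{2}{3} + \frac{c 6 d}{3} = - \frac{2}{3} + \frac{6 c d}{3} = - \frac{2}{3} + 2 c d$)
$p G{\left(11,S{\left(2 \right)} \right)} \left(-7 + 7 \cdot 5\right) = 25 \left(- \frac{2}{3} + 2 \cdot 11 \left(-4 + 2^{2} - 4\right)\right) \left(-7 + 7 \cdot 5\right) = 25 \left(- \frac{2}{3} + 2 \cdot 11 \left(-4 + 4 - 4\right)\right) \left(-7 + 35\right) = 25 \left(- \frac{2}{3} + 2 \cdot 11 \left(-4\right)\right) 28 = 25 \left(- \frac{2}{3} - 88\right) 28 = 25 \left(- \frac{266}{3}\right) 28 = \left(- \frac{6650}{3}\right) 28 = - \frac{186200}{3}$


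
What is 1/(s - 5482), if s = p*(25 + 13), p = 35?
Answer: -1/4152 ≈ -0.00024085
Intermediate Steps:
s = 1330 (s = 35*(25 + 13) = 35*38 = 1330)
1/(s - 5482) = 1/(1330 - 5482) = 1/(-4152) = -1/4152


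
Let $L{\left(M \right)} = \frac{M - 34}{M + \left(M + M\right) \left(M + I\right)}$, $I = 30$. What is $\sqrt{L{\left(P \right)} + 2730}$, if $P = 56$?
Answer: $\frac{\sqrt{16014422641}}{2422} \approx 52.249$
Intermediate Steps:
$L{\left(M \right)} = \frac{-34 + M}{M + 2 M \left(30 + M\right)}$ ($L{\left(M \right)} = \frac{M - 34}{M + \left(M + M\right) \left(M + 30\right)} = \frac{-34 + M}{M + 2 M \left(30 + M\right)}$)
$\sqrt{L{\left(P \right)} + 2730} = \sqrt{\frac{-34 + 56}{56 \left(61 + 2 \cdot 56\right)} + 2730} = \sqrt{\frac{1}{56} \frac{1}{61 + 112} \cdot 22 + 2730} = \sqrt{\frac{1}{56} \cdot \frac{1}{173} \cdot 22 + 2730} = \sqrt{\frac{11}{4844} + 2730} = \sqrt{\frac{13224131}{4844}} = \frac{\sqrt{16014422641}}{2422}$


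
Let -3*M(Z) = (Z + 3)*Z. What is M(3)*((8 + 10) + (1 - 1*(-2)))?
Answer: -126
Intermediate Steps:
M(Z) = -Z*(3 + Z)/3 (M(Z) = -(Z + 3)*Z/3 = -(3 + Z)*Z/3 = -Z*(3 + Z)/3)
M(3)*((8 + 10) + (1 - 1*(-2))) = (-1/3*3*(3 + 3))*((8 + 10) + (1 - 1*(-2))) = (-1/3*3*6)*(18 + (1 + 2)) = -6*(18 + 3) = -6*21 = -126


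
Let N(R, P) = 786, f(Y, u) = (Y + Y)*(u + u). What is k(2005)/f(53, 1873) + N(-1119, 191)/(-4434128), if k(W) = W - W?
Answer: -393/2217064 ≈ -0.00017726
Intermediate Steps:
f(Y, u) = 4*Y*u (f(Y, u) = (2*Y)*(2*u) = 4*Y*u)
k(W) = 0
k(2005)/f(53, 1873) + N(-1119, 191)/(-4434128) = 0/((4*53*1873)) + 786/(-4434128) = 0/397076 + 786*(-1/4434128) = 0*(1/397076) - 393/2217064 = 0 - 393/2217064 = -393/2217064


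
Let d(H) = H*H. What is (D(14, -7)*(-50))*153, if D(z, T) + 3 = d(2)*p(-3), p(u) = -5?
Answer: 175950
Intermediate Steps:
d(H) = H²
D(z, T) = -23 (D(z, T) = -3 + 2²*(-5) = -3 + 4*(-5) = -3 - 20 = -23)
(D(14, -7)*(-50))*153 = -23*(-50)*153 = 1150*153 = 175950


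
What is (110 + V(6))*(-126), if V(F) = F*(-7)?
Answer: -8568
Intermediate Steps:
V(F) = -7*F
(110 + V(6))*(-126) = (110 - 7*6)*(-126) = (110 - 42)*(-126) = 68*(-126) = -8568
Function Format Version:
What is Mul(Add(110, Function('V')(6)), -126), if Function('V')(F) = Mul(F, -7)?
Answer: -8568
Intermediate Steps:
Function('V')(F) = Mul(-7, F)
Mul(Add(110, Function('V')(6)), -126) = Mul(Add(110, Mul(-7, 6)), -126) = Mul(Add(110, -42), -126) = Mul(68, -126) = -8568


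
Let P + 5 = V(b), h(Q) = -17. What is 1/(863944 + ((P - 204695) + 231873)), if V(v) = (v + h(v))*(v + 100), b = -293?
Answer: 1/950947 ≈ 1.0516e-6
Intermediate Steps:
V(v) = (-17 + v)*(100 + v) (V(v) = (v - 17)*(v + 100) = (-17 + v)*(100 + v))
P = 59825 (P = -5 + (-1700 + (-293)² + 83*(-293)) = -5 + (-1700 + 85849 - 24319) = -5 + 59830 = 59825)
1/(863944 + ((P - 204695) + 231873)) = 1/(863944 + ((59825 - 204695) + 231873)) = 1/(863944 + (-144870 + 231873)) = 1/(863944 + 87003) = 1/950947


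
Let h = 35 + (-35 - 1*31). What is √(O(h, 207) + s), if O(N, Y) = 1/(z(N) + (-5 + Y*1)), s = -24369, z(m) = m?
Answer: I*√79174862/57 ≈ 156.11*I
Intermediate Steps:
h = -31 (h = 35 + (-35 - 31) = 35 - 66 = -31)
O(N, Y) = 1/(-5 + N + Y) (O(N, Y) = 1/(N + (-5 + Y*1)) = 1/(N + (-5 + Y)) = 1/(-5 + N + Y))
√(O(h, 207) + s) = √(1/(-5 - 31 + 207) - 24369) = √(1/171 - 24369) = √(-4167098/171) = I*√79174862/57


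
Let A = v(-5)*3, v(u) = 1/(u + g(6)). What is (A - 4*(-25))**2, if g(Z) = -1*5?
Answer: 994009/100 ≈ 9940.1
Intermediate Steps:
g(Z) = -5
v(u) = 1/(-5 + u) (v(u) = 1/(u - 5) = 1/(-5 + u))
A = -3/10 (A = 3/(-5 - 5) = 3/(-10) = -1/10*3 = -3/10 ≈ -0.30000)
(A - 4*(-25))**2 = (-3/10 - 4*(-25))**2 = (-3/10 + 100)**2 = (997/10)**2 = 994009/100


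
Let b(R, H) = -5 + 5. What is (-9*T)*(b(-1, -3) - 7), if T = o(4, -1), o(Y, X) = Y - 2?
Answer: 126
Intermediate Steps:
b(R, H) = 0
o(Y, X) = -2 + Y
T = 2 (T = -2 + 4 = 2)
(-9*T)*(b(-1, -3) - 7) = (-9*2)*(0 - 7) = -18*(-7) = 126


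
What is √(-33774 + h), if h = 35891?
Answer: √2117 ≈ 46.011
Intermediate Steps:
√(-33774 + h) = √(-33774 + 35891) = √2117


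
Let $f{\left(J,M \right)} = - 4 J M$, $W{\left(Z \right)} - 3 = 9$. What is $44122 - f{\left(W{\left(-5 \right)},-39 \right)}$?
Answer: $42250$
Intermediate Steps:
$W{\left(Z \right)} = 12$ ($W{\left(Z \right)} = 3 + 9 = 12$)
$f{\left(J,M \right)} = - 4 J M$
$44122 - f{\left(W{\left(-5 \right)},-39 \right)} = 44122 - \left(-4\right) 12 \left(-39\right) = 44122 - 1872 = 42250$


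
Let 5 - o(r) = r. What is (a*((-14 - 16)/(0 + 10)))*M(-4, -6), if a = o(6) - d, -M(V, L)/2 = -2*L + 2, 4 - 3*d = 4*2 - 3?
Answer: -56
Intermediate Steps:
d = -⅓ (d = 4/3 - (4*2 - 3)/3 = 4/3 - (8 - 3)/3 = 4/3 - ⅓*5 = 4/3 - 5/3 = -⅓ ≈ -0.33333)
o(r) = 5 - r
M(V, L) = -4 + 4*L (M(V, L) = -2*(-2*L + 2) = -2*(2 - 2*L) = -4 + 4*L)
a = -⅔ (a = (5 - 1*6) - 1*(-⅓) = (5 - 6) + ⅓ = -1 + ⅓ = -⅔ ≈ -0.66667)
(a*((-14 - 16)/(0 + 10)))*M(-4, -6) = (-2*(-14 - 16)/(3*(0 + 10)))*(-4 + 4*(-6)) = (-(-20)/10)*(-4 - 24) = -(-20)/10*(-28) = -⅔*(-3)*(-28) = 2*(-28) = -56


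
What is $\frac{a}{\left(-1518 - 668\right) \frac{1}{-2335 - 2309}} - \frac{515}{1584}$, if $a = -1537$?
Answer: $- \frac{5653722671}{1731312} \approx -3265.6$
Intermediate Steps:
$\frac{a}{\left(-1518 - 668\right) \frac{1}{-2335 - 2309}} - \frac{515}{1584} = - \frac{1537}{\left(-1518 - 668\right) \frac{1}{-2335 - 2309}} - \frac{515}{1584} = - \frac{1537}{\left(-2186\right) \frac{1}{-4644}} - \frac{515}{1584} = - \frac{1537}{\left(-2186\right) \left(- \frac{1}{4644}\right)} - \frac{515}{1584} = - \frac{1537}{\frac{1093}{2322}} - \frac{515}{1584} = \left(-1537\right) \frac{2322}{1093} - \frac{515}{1584} = - \frac{3568914}{1093} - \frac{515}{1584} = - \frac{5653722671}{1731312}$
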